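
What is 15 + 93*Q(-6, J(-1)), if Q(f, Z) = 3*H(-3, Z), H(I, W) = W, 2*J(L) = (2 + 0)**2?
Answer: 573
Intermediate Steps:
J(L) = 2 (J(L) = (2 + 0)**2/2 = (1/2)*2**2 = (1/2)*4 = 2)
Q(f, Z) = 3*Z
15 + 93*Q(-6, J(-1)) = 15 + 93*(3*2) = 15 + 93*6 = 15 + 558 = 573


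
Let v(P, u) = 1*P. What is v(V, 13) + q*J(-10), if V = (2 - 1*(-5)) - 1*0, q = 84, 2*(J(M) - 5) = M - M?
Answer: 427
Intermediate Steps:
J(M) = 5 (J(M) = 5 + (M - M)/2 = 5 + (1/2)*0 = 5 + 0 = 5)
V = 7 (V = (2 + 5) + 0 = 7 + 0 = 7)
v(P, u) = P
v(V, 13) + q*J(-10) = 7 + 84*5 = 7 + 420 = 427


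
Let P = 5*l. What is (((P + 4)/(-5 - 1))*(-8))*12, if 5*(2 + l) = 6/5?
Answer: -384/5 ≈ -76.800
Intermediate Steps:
l = -44/25 (l = -2 + (6/5)/5 = -2 + (6*(⅕))/5 = -2 + (⅕)*(6/5) = -2 + 6/25 = -44/25 ≈ -1.7600)
P = -44/5 (P = 5*(-44/25) = -44/5 ≈ -8.8000)
(((P + 4)/(-5 - 1))*(-8))*12 = (((-44/5 + 4)/(-5 - 1))*(-8))*12 = (-24/5/(-6)*(-8))*12 = (-24/5*(-⅙)*(-8))*12 = ((⅘)*(-8))*12 = -32/5*12 = -384/5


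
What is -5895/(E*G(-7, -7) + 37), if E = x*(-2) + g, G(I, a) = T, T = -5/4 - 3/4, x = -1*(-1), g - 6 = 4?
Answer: -1965/7 ≈ -280.71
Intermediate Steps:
g = 10 (g = 6 + 4 = 10)
x = 1
T = -2 (T = -5*¼ - 3*¼ = -5/4 - ¾ = -2)
G(I, a) = -2
E = 8 (E = 1*(-2) + 10 = -2 + 10 = 8)
-5895/(E*G(-7, -7) + 37) = -5895/(8*(-2) + 37) = -5895/(-16 + 37) = -5895/21 = -5895*1/21 = -1965/7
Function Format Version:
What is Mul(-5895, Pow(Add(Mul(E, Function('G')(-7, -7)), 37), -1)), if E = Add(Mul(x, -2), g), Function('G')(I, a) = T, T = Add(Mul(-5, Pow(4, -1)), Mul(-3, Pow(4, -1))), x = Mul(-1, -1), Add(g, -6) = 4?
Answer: Rational(-1965, 7) ≈ -280.71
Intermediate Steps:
g = 10 (g = Add(6, 4) = 10)
x = 1
T = -2 (T = Add(Mul(-5, Rational(1, 4)), Mul(-3, Rational(1, 4))) = Add(Rational(-5, 4), Rational(-3, 4)) = -2)
Function('G')(I, a) = -2
E = 8 (E = Add(Mul(1, -2), 10) = Add(-2, 10) = 8)
Mul(-5895, Pow(Add(Mul(E, Function('G')(-7, -7)), 37), -1)) = Mul(-5895, Pow(Add(Mul(8, -2), 37), -1)) = Mul(-5895, Pow(Add(-16, 37), -1)) = Mul(-5895, Pow(21, -1)) = Mul(-5895, Rational(1, 21)) = Rational(-1965, 7)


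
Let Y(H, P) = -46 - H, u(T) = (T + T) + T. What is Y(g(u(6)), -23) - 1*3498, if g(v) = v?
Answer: -3562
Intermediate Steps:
u(T) = 3*T (u(T) = 2*T + T = 3*T)
Y(g(u(6)), -23) - 1*3498 = (-46 - 3*6) - 1*3498 = (-46 - 1*18) - 3498 = (-46 - 18) - 3498 = -64 - 3498 = -3562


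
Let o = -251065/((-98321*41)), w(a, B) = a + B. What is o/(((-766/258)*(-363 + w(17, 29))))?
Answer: 32387385/489427288171 ≈ 6.6174e-5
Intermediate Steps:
w(a, B) = B + a
o = 251065/4031161 (o = -251065/(-4031161) = -251065*(-1/4031161) = 251065/4031161 ≈ 0.062281)
o/(((-766/258)*(-363 + w(17, 29)))) = 251065/(4031161*(((-766/258)*(-363 + (29 + 17))))) = 251065/(4031161*(((-766*1/258)*(-363 + 46)))) = 251065/(4031161*((-383/129*(-317)))) = 251065/(4031161*(121411/129)) = (251065/4031161)*(129/121411) = 32387385/489427288171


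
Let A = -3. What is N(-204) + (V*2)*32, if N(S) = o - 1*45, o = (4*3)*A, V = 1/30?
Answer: -1183/15 ≈ -78.867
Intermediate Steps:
V = 1/30 ≈ 0.033333
o = -36 (o = (4*3)*(-3) = 12*(-3) = -36)
N(S) = -81 (N(S) = -36 - 1*45 = -36 - 45 = -81)
N(-204) + (V*2)*32 = -81 + ((1/30)*2)*32 = -81 + (1/15)*32 = -81 + 32/15 = -1183/15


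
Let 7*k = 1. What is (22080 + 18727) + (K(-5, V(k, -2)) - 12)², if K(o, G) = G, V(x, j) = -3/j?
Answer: 163669/4 ≈ 40917.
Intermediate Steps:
k = ⅐ (k = (⅐)*1 = ⅐ ≈ 0.14286)
(22080 + 18727) + (K(-5, V(k, -2)) - 12)² = (22080 + 18727) + (-3/(-2) - 12)² = 40807 + (-3*(-½) - 12)² = 40807 + (3/2 - 12)² = 40807 + (-21/2)² = 40807 + 441/4 = 163669/4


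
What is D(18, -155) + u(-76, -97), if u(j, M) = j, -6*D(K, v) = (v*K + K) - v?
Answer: 2161/6 ≈ 360.17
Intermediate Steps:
D(K, v) = -K/6 + v/6 - K*v/6 (D(K, v) = -((v*K + K) - v)/6 = -((K*v + K) - v)/6 = -((K + K*v) - v)/6 = -(K - v + K*v)/6 = -K/6 + v/6 - K*v/6)
D(18, -155) + u(-76, -97) = (-⅙*18 + (⅙)*(-155) - ⅙*18*(-155)) - 76 = (-3 - 155/6 + 465) - 76 = 2617/6 - 76 = 2161/6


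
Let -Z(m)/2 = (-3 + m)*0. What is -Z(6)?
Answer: 0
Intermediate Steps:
Z(m) = 0 (Z(m) = -2*(-3 + m)*0 = -2*0 = 0)
-Z(6) = -1*0 = 0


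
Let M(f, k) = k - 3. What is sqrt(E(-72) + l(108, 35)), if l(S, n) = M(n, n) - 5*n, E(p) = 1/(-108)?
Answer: I*sqrt(46335)/18 ≈ 11.959*I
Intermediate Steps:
M(f, k) = -3 + k
E(p) = -1/108
l(S, n) = -3 - 4*n (l(S, n) = (-3 + n) - 5*n = -3 - 4*n)
sqrt(E(-72) + l(108, 35)) = sqrt(-1/108 + (-3 - 4*35)) = sqrt(-1/108 + (-3 - 140)) = sqrt(-1/108 - 143) = sqrt(-15445/108) = I*sqrt(46335)/18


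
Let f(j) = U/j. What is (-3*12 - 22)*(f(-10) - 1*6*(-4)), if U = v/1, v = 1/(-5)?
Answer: -34829/25 ≈ -1393.2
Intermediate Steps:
v = -⅕ ≈ -0.20000
U = -⅕ (U = -⅕/1 = -⅕*1 = -⅕ ≈ -0.20000)
f(j) = -1/(5*j)
(-3*12 - 22)*(f(-10) - 1*6*(-4)) = (-3*12 - 22)*(-⅕/(-10) - 1*6*(-4)) = (-36 - 22)*(-⅕*(-⅒) - 6*(-4)) = -58*(1/50 + 24) = -58*1201/50 = -34829/25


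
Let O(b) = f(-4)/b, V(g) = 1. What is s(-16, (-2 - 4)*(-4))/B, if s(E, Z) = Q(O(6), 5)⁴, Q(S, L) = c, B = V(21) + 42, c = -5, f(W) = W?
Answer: 625/43 ≈ 14.535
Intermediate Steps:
O(b) = -4/b
B = 43 (B = 1 + 42 = 43)
Q(S, L) = -5
s(E, Z) = 625 (s(E, Z) = (-5)⁴ = 625)
s(-16, (-2 - 4)*(-4))/B = 625/43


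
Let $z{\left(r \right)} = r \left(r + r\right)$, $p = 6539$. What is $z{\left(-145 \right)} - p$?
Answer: $35511$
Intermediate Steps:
$z{\left(r \right)} = 2 r^{2}$ ($z{\left(r \right)} = r 2 r = 2 r^{2}$)
$z{\left(-145 \right)} - p = 2 \left(-145\right)^{2} - 6539 = 2 \cdot 21025 - 6539 = 42050 - 6539 = 35511$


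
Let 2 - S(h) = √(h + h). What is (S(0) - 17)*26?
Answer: -390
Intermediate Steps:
S(h) = 2 - √2*√h (S(h) = 2 - √(h + h) = 2 - √(2*h) = 2 - √2*√h)
(S(0) - 17)*26 = ((2 - √2*√0) - 17)*26 = ((2 - 1*√2*0) - 17)*26 = ((2 + 0) - 17)*26 = (2 - 17)*26 = -15*26 = -390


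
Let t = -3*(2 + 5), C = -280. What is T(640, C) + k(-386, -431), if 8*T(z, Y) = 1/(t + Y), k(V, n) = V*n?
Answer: 400609327/2408 ≈ 1.6637e+5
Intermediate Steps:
t = -21 (t = -3*7 = -21)
T(z, Y) = 1/(8*(-21 + Y))
T(640, C) + k(-386, -431) = 1/(8*(-21 - 280)) - 386*(-431) = (⅛)/(-301) + 166366 = (⅛)*(-1/301) + 166366 = -1/2408 + 166366 = 400609327/2408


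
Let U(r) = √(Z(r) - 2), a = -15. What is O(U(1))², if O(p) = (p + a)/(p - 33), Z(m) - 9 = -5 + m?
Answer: (15 - √3)²/(33 - √3)² ≈ 0.18006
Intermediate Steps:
Z(m) = 4 + m (Z(m) = 9 + (-5 + m) = 4 + m)
U(r) = √(2 + r) (U(r) = √((4 + r) - 2) = √(2 + r))
O(p) = (-15 + p)/(-33 + p) (O(p) = (p - 15)/(p - 33) = (-15 + p)/(-33 + p))
O(U(1))² = ((-15 + √(2 + 1))/(-33 + √(2 + 1)))² = ((-15 + √3)/(-33 + √3))² = (-15 + √3)²/(-33 + √3)²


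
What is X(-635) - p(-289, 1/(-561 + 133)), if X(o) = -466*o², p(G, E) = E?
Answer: -80422419799/428 ≈ -1.8790e+8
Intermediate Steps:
X(-635) - p(-289, 1/(-561 + 133)) = -466*(-635)² - 1/(-561 + 133) = -466*403225 - 1/(-428) = -187902850 - 1*(-1/428) = -187902850 + 1/428 = -80422419799/428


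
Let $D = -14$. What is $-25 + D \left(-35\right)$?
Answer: $465$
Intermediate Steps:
$-25 + D \left(-35\right) = -25 - -490 = -25 + 490 = 465$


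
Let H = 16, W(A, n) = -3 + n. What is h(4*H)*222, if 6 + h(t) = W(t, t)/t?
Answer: -35853/32 ≈ -1120.4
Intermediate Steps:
h(t) = -6 + (-3 + t)/t
h(4*H)*222 = (-5 - 3/(4*16))*222 = (-5 - 3/64)*222 = -323/64*222 = -35853/32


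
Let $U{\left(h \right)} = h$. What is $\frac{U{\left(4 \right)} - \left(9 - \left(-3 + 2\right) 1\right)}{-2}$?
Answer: $3$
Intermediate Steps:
$\frac{U{\left(4 \right)} - \left(9 - \left(-3 + 2\right) 1\right)}{-2} = \frac{4 - \left(9 - \left(-3 + 2\right) 1\right)}{-2} = - \frac{4 - 10}{2} = \left(- \frac{1}{2}\right) \left(-6\right) = 3$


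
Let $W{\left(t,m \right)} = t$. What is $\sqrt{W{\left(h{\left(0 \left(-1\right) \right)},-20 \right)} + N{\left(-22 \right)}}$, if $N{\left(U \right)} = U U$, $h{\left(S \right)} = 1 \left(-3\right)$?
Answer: $\sqrt{481} \approx 21.932$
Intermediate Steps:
$h{\left(S \right)} = -3$
$N{\left(U \right)} = U^{2}$
$\sqrt{W{\left(h{\left(0 \left(-1\right) \right)},-20 \right)} + N{\left(-22 \right)}} = \sqrt{-3 + \left(-22\right)^{2}} = \sqrt{-3 + 484} = \sqrt{481}$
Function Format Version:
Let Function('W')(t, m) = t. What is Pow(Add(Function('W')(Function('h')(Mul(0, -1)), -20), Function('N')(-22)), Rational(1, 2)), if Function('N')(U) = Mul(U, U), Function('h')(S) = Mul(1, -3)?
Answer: Pow(481, Rational(1, 2)) ≈ 21.932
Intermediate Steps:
Function('h')(S) = -3
Function('N')(U) = Pow(U, 2)
Pow(Add(Function('W')(Function('h')(Mul(0, -1)), -20), Function('N')(-22)), Rational(1, 2)) = Pow(Add(-3, Pow(-22, 2)), Rational(1, 2)) = Pow(Add(-3, 484), Rational(1, 2)) = Pow(481, Rational(1, 2))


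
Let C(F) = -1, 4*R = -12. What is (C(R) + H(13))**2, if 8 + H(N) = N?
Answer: 16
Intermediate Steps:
R = -3 (R = (1/4)*(-12) = -3)
H(N) = -8 + N
(C(R) + H(13))**2 = (-1 + (-8 + 13))**2 = (-1 + 5)**2 = 4**2 = 16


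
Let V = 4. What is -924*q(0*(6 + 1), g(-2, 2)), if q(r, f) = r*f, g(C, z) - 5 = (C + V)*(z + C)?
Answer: 0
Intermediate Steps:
g(C, z) = 5 + (4 + C)*(C + z) (g(C, z) = 5 + (C + 4)*(z + C) = 5 + (4 + C)*(C + z))
q(r, f) = f*r
-924*q(0*(6 + 1), g(-2, 2)) = -924*(5 + (-2)² + 4*(-2) + 4*2 - 2*2)*0*(6 + 1) = -924*(5 + 4 - 8 + 8 - 4)*0*7 = -4620*0 = -924*0 = 0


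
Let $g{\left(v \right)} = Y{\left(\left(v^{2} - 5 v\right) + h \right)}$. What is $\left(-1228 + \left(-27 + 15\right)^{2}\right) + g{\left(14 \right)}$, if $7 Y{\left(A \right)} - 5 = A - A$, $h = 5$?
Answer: $- \frac{7583}{7} \approx -1083.3$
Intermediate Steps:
$Y{\left(A \right)} = \frac{5}{7}$ ($Y{\left(A \right)} = \frac{5}{7} + \frac{A - A}{7} = \frac{5}{7} + \frac{1}{7} \cdot 0 = \frac{5}{7} + 0 = \frac{5}{7}$)
$g{\left(v \right)} = \frac{5}{7}$
$\left(-1228 + \left(-27 + 15\right)^{2}\right) + g{\left(14 \right)} = \left(-1228 + \left(-27 + 15\right)^{2}\right) + \frac{5}{7} = \left(-1228 + \left(-12\right)^{2}\right) + \frac{5}{7} = \left(-1228 + 144\right) + \frac{5}{7} = -1084 + \frac{5}{7} = - \frac{7583}{7}$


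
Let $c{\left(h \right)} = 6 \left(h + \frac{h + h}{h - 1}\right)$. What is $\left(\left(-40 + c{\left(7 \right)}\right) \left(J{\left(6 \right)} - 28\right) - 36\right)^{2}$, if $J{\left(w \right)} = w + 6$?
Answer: $85264$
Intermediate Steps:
$J{\left(w \right)} = 6 + w$
$c{\left(h \right)} = 6 h + \frac{12 h}{-1 + h}$ ($c{\left(h \right)} = 6 \left(h + \frac{2 h}{-1 + h}\right) = 6 h + \frac{12 h}{-1 + h}$)
$\left(\left(-40 + c{\left(7 \right)}\right) \left(J{\left(6 \right)} - 28\right) - 36\right)^{2} = \left(\left(-40 + 6 \cdot 7 \frac{1}{-1 + 7} \left(1 + 7\right)\right) \left(\left(6 + 6\right) - 28\right) - 36\right)^{2} = \left(\left(-40 + 6 \cdot 7 \cdot \frac{1}{6} \cdot 8\right) \left(12 - 28\right) - 36\right)^{2} = \left(\left(-40 + 6 \cdot 7 \cdot \frac{1}{6} \cdot 8\right) \left(-16\right) - 36\right)^{2} = \left(\left(-40 + 56\right) \left(-16\right) - 36\right)^{2} = \left(16 \left(-16\right) - 36\right)^{2} = \left(-256 - 36\right)^{2} = \left(-292\right)^{2} = 85264$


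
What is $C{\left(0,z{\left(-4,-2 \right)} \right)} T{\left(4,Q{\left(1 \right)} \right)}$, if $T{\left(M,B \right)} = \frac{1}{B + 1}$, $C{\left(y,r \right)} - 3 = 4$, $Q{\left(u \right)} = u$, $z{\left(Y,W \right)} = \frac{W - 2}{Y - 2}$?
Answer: $\frac{7}{2} \approx 3.5$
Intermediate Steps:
$z{\left(Y,W \right)} = \frac{-2 + W}{-2 + Y}$
$C{\left(y,r \right)} = 7$ ($C{\left(y,r \right)} = 3 + 4 = 7$)
$T{\left(M,B \right)} = \frac{1}{1 + B}$
$C{\left(0,z{\left(-4,-2 \right)} \right)} T{\left(4,Q{\left(1 \right)} \right)} = \frac{7}{1 + 1} = \frac{7}{2}$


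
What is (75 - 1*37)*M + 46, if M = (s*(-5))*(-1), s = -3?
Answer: -524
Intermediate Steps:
M = -15 (M = -3*(-5)*(-1) = 15*(-1) = -15)
(75 - 1*37)*M + 46 = (75 - 1*37)*(-15) + 46 = (75 - 37)*(-15) + 46 = 38*(-15) + 46 = -570 + 46 = -524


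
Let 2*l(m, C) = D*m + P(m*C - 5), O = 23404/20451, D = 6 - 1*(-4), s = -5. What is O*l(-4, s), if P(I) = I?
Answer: -292550/20451 ≈ -14.305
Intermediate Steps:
D = 10 (D = 6 + 4 = 10)
O = 23404/20451 (O = 23404*(1/20451) = 23404/20451 ≈ 1.1444)
l(m, C) = -5/2 + 5*m + C*m/2 (l(m, C) = (10*m + (m*C - 5))/2 = (10*m + (C*m - 5))/2 = (10*m + (-5 + C*m))/2 = (-5 + 10*m + C*m)/2 = -5/2 + 5*m + C*m/2)
O*l(-4, s) = 23404*(-5/2 + 5*(-4) + (1/2)*(-5)*(-4))/20451 = 23404*(-5/2 - 20 + 10)/20451 = (23404/20451)*(-25/2) = -292550/20451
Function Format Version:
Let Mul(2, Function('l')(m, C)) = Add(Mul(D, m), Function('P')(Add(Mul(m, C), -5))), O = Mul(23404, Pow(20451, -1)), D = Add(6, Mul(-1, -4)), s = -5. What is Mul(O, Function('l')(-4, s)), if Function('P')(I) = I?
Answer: Rational(-292550, 20451) ≈ -14.305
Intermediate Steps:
D = 10 (D = Add(6, 4) = 10)
O = Rational(23404, 20451) (O = Mul(23404, Rational(1, 20451)) = Rational(23404, 20451) ≈ 1.1444)
Function('l')(m, C) = Add(Rational(-5, 2), Mul(5, m), Mul(Rational(1, 2), C, m)) (Function('l')(m, C) = Mul(Rational(1, 2), Add(Mul(10, m), Add(Mul(m, C), -5))) = Mul(Rational(1, 2), Add(Mul(10, m), Add(Mul(C, m), -5))) = Mul(Rational(1, 2), Add(Mul(10, m), Add(-5, Mul(C, m)))) = Mul(Rational(1, 2), Add(-5, Mul(10, m), Mul(C, m))) = Add(Rational(-5, 2), Mul(5, m), Mul(Rational(1, 2), C, m)))
Mul(O, Function('l')(-4, s)) = Mul(Rational(23404, 20451), Add(Rational(-5, 2), Mul(5, -4), Mul(Rational(1, 2), -5, -4))) = Mul(Rational(23404, 20451), Add(Rational(-5, 2), -20, 10)) = Mul(Rational(23404, 20451), Rational(-25, 2)) = Rational(-292550, 20451)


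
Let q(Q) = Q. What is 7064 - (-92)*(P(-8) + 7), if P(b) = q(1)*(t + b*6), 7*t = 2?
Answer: 23228/7 ≈ 3318.3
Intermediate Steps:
t = 2/7 (t = (⅐)*2 = 2/7 ≈ 0.28571)
P(b) = 2/7 + 6*b (P(b) = 1*(2/7 + b*6) = 1*(2/7 + 6*b) = 2/7 + 6*b)
7064 - (-92)*(P(-8) + 7) = 7064 - (-92)*((2/7 + 6*(-8)) + 7) = 7064 - (-92)*((2/7 - 48) + 7) = 7064 - (-92)*(-334/7 + 7) = 7064 - (-92)*(-285)/7 = 7064 - 1*26220/7 = 7064 - 26220/7 = 23228/7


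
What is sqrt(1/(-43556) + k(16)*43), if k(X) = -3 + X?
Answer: sqrt(265123226867)/21778 ≈ 23.643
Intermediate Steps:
sqrt(1/(-43556) + k(16)*43) = sqrt(1/(-43556) + (-3 + 16)*43) = sqrt(-1/43556 + 13*43) = sqrt(-1/43556 + 559) = sqrt(24347803/43556) = sqrt(265123226867)/21778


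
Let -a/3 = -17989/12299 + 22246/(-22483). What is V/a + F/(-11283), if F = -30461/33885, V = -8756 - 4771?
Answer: -158896781990016435338/86411729617647885 ≈ -1838.8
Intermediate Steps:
a = 2034150723/276518417 (a = -3*(-17989/12299 + 22246/(-22483)) = -3*(-17989*1/12299 + 22246*(-1/22483)) = -3*(-17989/12299 - 22246/22483) = -3*(-678050241/276518417) = 2034150723/276518417 ≈ 7.3563)
V = -13527
F = -30461/33885 (F = -30461*1/33885 = -30461/33885 ≈ -0.89895)
V/a + F/(-11283) = -13527/2034150723/276518417 - 30461/33885/(-11283) = -13527*276518417/2034150723 - 30461/33885*(-1/11283) = -415607180751/226016747 + 30461/382324455 = -158896781990016435338/86411729617647885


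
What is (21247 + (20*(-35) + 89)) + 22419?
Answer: 43055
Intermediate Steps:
(21247 + (20*(-35) + 89)) + 22419 = (21247 + (-700 + 89)) + 22419 = (21247 - 611) + 22419 = 20636 + 22419 = 43055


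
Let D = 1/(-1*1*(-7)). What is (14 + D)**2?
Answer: 9801/49 ≈ 200.02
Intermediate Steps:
D = 1/7 (D = 1/(-1*(-7)) = 1/7 ≈ 0.14286)
(14 + D)**2 = (14 + 1/7)**2 = (99/7)**2 = 9801/49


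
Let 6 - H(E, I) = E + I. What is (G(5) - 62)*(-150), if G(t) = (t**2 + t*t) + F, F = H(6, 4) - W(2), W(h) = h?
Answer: 2700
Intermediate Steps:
H(E, I) = 6 - E - I (H(E, I) = 6 - (E + I) = 6 + (-E - I) = 6 - E - I)
F = -6 (F = (6 - 1*6 - 1*4) - 1*2 = (6 - 6 - 4) - 2 = -4 - 2 = -6)
G(t) = -6 + 2*t**2 (G(t) = (t**2 + t*t) - 6 = (t**2 + t**2) - 6 = 2*t**2 - 6 = -6 + 2*t**2)
(G(5) - 62)*(-150) = ((-6 + 2*5**2) - 62)*(-150) = ((-6 + 2*25) - 62)*(-150) = ((-6 + 50) - 62)*(-150) = (44 - 62)*(-150) = -18*(-150) = 2700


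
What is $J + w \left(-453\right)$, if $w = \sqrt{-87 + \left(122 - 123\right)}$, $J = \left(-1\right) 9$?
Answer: $-9 - 906 i \sqrt{22} \approx -9.0 - 4249.5 i$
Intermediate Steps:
$J = -9$
$w = 2 i \sqrt{22}$ ($w = \sqrt{-87 + \left(122 - 123\right)} = \sqrt{-87 - 1} = \sqrt{-88} = 2 i \sqrt{22} \approx 9.3808 i$)
$J + w \left(-453\right) = -9 + 2 i \sqrt{22} \left(-453\right) = -9 - 906 i \sqrt{22}$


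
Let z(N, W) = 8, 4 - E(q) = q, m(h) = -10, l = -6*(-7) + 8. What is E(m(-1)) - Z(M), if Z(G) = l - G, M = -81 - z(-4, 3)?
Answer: -125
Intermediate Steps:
l = 50 (l = 42 + 8 = 50)
E(q) = 4 - q
M = -89 (M = -81 - 1*8 = -81 - 8 = -89)
Z(G) = 50 - G
E(m(-1)) - Z(M) = (4 - 1*(-10)) - (50 - 1*(-89)) = (4 + 10) - (50 + 89) = 14 - 1*139 = 14 - 139 = -125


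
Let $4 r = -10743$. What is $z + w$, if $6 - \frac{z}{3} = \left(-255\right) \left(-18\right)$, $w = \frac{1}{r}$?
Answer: $- \frac{147737740}{10743} \approx -13752.0$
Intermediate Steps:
$r = - \frac{10743}{4}$ ($r = \frac{1}{4} \left(-10743\right) = - \frac{10743}{4} \approx -2685.8$)
$w = - \frac{4}{10743}$ ($w = \frac{1}{- \frac{10743}{4}} = - \frac{4}{10743} \approx -0.00037234$)
$z = -13752$ ($z = 18 - 3 \left(\left(-255\right) \left(-18\right)\right) = 18 - 13770 = -13752$)
$z + w = -13752 - \frac{4}{10743} = - \frac{147737740}{10743}$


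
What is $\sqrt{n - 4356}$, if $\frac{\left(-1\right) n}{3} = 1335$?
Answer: $3 i \sqrt{929} \approx 91.438 i$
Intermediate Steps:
$n = -4005$ ($n = \left(-3\right) 1335 = -4005$)
$\sqrt{n - 4356} = \sqrt{-4005 - 4356} = \sqrt{-8361} = 3 i \sqrt{929}$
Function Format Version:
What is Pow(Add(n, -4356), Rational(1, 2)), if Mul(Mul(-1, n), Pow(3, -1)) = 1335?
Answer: Mul(3, I, Pow(929, Rational(1, 2))) ≈ Mul(91.438, I)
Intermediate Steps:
n = -4005 (n = Mul(-3, 1335) = -4005)
Pow(Add(n, -4356), Rational(1, 2)) = Pow(Add(-4005, -4356), Rational(1, 2)) = Pow(-8361, Rational(1, 2)) = Mul(3, I, Pow(929, Rational(1, 2)))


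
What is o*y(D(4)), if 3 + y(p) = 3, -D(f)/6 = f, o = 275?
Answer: 0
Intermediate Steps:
D(f) = -6*f
y(p) = 0 (y(p) = -3 + 3 = 0)
o*y(D(4)) = 275*0 = 0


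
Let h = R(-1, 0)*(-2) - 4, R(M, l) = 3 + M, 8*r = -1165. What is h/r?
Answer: 64/1165 ≈ 0.054936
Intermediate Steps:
r = -1165/8 (r = (⅛)*(-1165) = -1165/8 ≈ -145.63)
h = -8 (h = (3 - 1)*(-2) - 4 = 2*(-2) - 4 = -4 - 4 = -8)
h/r = -8/(-1165/8) = -8*(-8/1165) = 64/1165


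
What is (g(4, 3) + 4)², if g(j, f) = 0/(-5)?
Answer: 16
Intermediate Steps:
g(j, f) = 0 (g(j, f) = 0*(-⅕) = 0)
(g(4, 3) + 4)² = (0 + 4)² = 4² = 16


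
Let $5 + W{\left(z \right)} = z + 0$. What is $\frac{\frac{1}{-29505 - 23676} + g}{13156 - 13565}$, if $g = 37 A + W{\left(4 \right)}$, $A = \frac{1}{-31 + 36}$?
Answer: $- \frac{1701787}{108755145} \approx -0.015648$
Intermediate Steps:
$W{\left(z \right)} = -5 + z$ ($W{\left(z \right)} = -5 + \left(z + 0\right) = -5 + z$)
$A = \frac{1}{5} \approx 0.2$
$g = \frac{32}{5}$ ($g = 37 \cdot \frac{1}{5} + \left(-5 + 4\right) = \frac{37}{5} - 1 = \frac{32}{5} \approx 6.4$)
$\frac{\frac{1}{-29505 - 23676} + g}{13156 - 13565} = \frac{\frac{1}{-29505 - 23676} + \frac{32}{5}}{13156 - 13565} = \frac{\frac{1}{-53181} + \frac{32}{5}}{-409} = \left(- \frac{1}{53181} + \frac{32}{5}\right) \left(- \frac{1}{409}\right) = \frac{1701787}{265905} \left(- \frac{1}{409}\right) = - \frac{1701787}{108755145}$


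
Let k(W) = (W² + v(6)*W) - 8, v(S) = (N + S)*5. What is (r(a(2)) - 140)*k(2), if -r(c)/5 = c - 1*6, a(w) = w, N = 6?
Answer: -13920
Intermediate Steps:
v(S) = 30 + 5*S (v(S) = (6 + S)*5 = 30 + 5*S)
r(c) = 30 - 5*c (r(c) = -5*(c - 1*6) = -5*(c - 6) = -5*(-6 + c) = 30 - 5*c)
k(W) = -8 + W² + 60*W (k(W) = (W² + (30 + 5*6)*W) - 8 = (W² + (30 + 30)*W) - 8 = (W² + 60*W) - 8 = -8 + W² + 60*W)
(r(a(2)) - 140)*k(2) = ((30 - 5*2) - 140)*(-8 + 2² + 60*2) = ((30 - 10) - 140)*(-8 + 4 + 120) = (20 - 140)*116 = -120*116 = -13920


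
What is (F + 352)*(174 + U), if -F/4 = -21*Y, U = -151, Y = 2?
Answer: 11960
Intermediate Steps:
F = 168 (F = -(-84)*2 = -4*(-42) = 168)
(F + 352)*(174 + U) = (168 + 352)*(174 - 151) = 520*23 = 11960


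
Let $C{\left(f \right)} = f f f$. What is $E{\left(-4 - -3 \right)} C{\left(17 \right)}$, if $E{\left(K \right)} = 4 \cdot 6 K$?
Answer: $-117912$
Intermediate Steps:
$E{\left(K \right)} = 24 K$
$C{\left(f \right)} = f^{3}$ ($C{\left(f \right)} = f^{2} f = f^{3}$)
$E{\left(-4 - -3 \right)} C{\left(17 \right)} = 24 \left(-4 - -3\right) 17^{3} = 24 \left(-4 + 3\right) 4913 = 24 \left(-1\right) 4913 = \left(-24\right) 4913 = -117912$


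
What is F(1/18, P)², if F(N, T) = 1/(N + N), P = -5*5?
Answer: 81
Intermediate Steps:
P = -25
F(N, T) = 1/(2*N)
F(1/18, P)² = (1/(2*(1/18)))² = ((½)*18)² = 9² = 81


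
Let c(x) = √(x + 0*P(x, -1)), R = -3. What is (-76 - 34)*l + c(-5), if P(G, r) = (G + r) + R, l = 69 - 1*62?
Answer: -770 + I*√5 ≈ -770.0 + 2.2361*I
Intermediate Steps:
l = 7 (l = 69 - 62 = 7)
P(G, r) = -3 + G + r (P(G, r) = (G + r) - 3 = -3 + G + r)
c(x) = √x (c(x) = √(x + 0*(-3 + x - 1)) = √(x + 0*(-4 + x)) = √(x + 0) = √x)
(-76 - 34)*l + c(-5) = (-76 - 34)*7 + √(-5) = -110*7 + I*√5 = -770 + I*√5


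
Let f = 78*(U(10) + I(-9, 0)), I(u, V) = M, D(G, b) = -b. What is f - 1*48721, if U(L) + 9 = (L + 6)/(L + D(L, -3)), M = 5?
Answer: -48937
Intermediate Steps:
I(u, V) = 5
U(L) = -9 + (6 + L)/(3 + L) (U(L) = -9 + (L + 6)/(L - 1*(-3)) = -9 + (6 + L)/(L + 3) = -9 + (6 + L)/(3 + L))
f = -216 (f = 78*((-21 - 8*10)/(3 + 10) + 5) = 78*((-21 - 80)/13 + 5) = 78*((1/13)*(-101) + 5) = 78*(-101/13 + 5) = 78*(-36/13) = -216)
f - 1*48721 = -216 - 1*48721 = -216 - 48721 = -48937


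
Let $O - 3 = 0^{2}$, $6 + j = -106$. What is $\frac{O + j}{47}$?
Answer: $- \frac{109}{47} \approx -2.3191$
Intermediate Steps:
$j = -112$ ($j = -6 - 106 = -112$)
$O = 3$ ($O = 3 + 0^{2} = 3 + 0 = 3$)
$\frac{O + j}{47} = \frac{3 - 112}{47} = \left(-109\right) \frac{1}{47} = - \frac{109}{47}$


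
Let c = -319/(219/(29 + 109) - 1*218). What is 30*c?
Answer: 8004/181 ≈ 44.221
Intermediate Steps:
c = 1334/905 (c = -319/(219/138 - 218) = -319/(219*(1/138) - 218) = -319/(73/46 - 218) = -319/(-9955/46) = -319*(-46/9955) = 1334/905 ≈ 1.4740)
30*c = 30*(1334/905) = 8004/181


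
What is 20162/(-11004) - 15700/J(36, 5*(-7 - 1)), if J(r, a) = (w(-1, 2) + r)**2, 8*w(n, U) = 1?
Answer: -6370384801/459532542 ≈ -13.863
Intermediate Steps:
w(n, U) = 1/8 (w(n, U) = (1/8)*1 = 1/8)
J(r, a) = (1/8 + r)**2
20162/(-11004) - 15700/J(36, 5*(-7 - 1)) = 20162/(-11004) - 15700*64/(1 + 8*36)**2 = 20162*(-1/11004) - 15700*64/(1 + 288)**2 = -10081/5502 - 15700/((1/64)*289**2) = -10081/5502 - 15700/((1/64)*83521) = -10081/5502 - 15700/83521/64 = -10081/5502 - 15700*64/83521 = -10081/5502 - 1004800/83521 = -6370384801/459532542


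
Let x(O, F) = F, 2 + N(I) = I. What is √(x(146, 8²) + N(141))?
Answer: √203 ≈ 14.248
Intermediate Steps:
N(I) = -2 + I
√(x(146, 8²) + N(141)) = √(8² + (-2 + 141)) = √(64 + 139) = √203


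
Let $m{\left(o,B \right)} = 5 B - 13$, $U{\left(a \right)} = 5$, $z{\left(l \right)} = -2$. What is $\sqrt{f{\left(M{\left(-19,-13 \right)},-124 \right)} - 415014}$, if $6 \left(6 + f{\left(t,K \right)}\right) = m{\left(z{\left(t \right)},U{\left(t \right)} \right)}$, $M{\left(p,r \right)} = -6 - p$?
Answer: $i \sqrt{415018} \approx 644.22 i$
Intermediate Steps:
$m{\left(o,B \right)} = -13 + 5 B$ ($m{\left(o,B \right)} = 5 B - 13 = -13 + 5 B$)
$f{\left(t,K \right)} = -4$ ($f{\left(t,K \right)} = -6 + \frac{-13 + 5 \cdot 5}{6} = -6 + \frac{-13 + 25}{6} = -6 + \frac{1}{6} \cdot 12 = -6 + 2 = -4$)
$\sqrt{f{\left(M{\left(-19,-13 \right)},-124 \right)} - 415014} = \sqrt{-4 - 415014} = \sqrt{-415018} = i \sqrt{415018}$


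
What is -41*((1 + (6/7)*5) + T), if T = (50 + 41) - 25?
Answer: -20459/7 ≈ -2922.7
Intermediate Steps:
T = 66 (T = 91 - 25 = 66)
-41*((1 + (6/7)*5) + T) = -41*((1 + (6/7)*5) + 66) = -41*((1 + 30/7) + 66) = -41*(37/7 + 66) = -41*499/7 = -20459/7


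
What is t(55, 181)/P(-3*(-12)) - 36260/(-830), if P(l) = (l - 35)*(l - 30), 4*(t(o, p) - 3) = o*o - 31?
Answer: 56087/332 ≈ 168.94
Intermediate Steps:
t(o, p) = -19/4 + o**2/4 (t(o, p) = 3 + (o*o - 31)/4 = 3 + (o**2 - 31)/4 = 3 + (-31 + o**2)/4 = 3 + (-31/4 + o**2/4) = -19/4 + o**2/4)
P(l) = (-35 + l)*(-30 + l)
t(55, 181)/P(-3*(-12)) - 36260/(-830) = (-19/4 + (1/4)*55**2)/(1050 + (-3*(-12))**2 - (-195)*(-12)) - 36260/(-830) = (-19/4 + (1/4)*3025)/(1050 + 36**2 - 65*36) - 36260*(-1/830) = (-19/4 + 3025/4)/(1050 + 1296 - 2340) + 3626/83 = (1503/2)/6 + 3626/83 = (1503/2)*(1/6) + 3626/83 = 501/4 + 3626/83 = 56087/332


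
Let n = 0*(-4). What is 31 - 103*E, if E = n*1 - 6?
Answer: 649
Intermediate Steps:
n = 0
E = -6 (E = 0*1 - 6 = 0 - 6 = -6)
31 - 103*E = 31 - 103*(-6) = 31 + 618 = 649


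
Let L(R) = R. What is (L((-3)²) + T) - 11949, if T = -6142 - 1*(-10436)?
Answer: -7646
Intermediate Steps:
T = 4294 (T = -6142 + 10436 = 4294)
(L((-3)²) + T) - 11949 = ((-3)² + 4294) - 11949 = (9 + 4294) - 11949 = 4303 - 11949 = -7646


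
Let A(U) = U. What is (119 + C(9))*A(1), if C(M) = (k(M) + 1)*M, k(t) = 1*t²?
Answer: 857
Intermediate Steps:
k(t) = t²
C(M) = M*(1 + M²) (C(M) = (M² + 1)*M = (1 + M²)*M = M*(1 + M²))
(119 + C(9))*A(1) = (119 + (9 + 9³))*1 = (119 + (9 + 729))*1 = (119 + 738)*1 = 857*1 = 857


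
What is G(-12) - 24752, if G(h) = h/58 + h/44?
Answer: -7896041/319 ≈ -24752.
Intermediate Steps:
G(h) = 51*h/1276 (G(h) = h*(1/58) + h*(1/44) = h/58 + h/44 = 51*h/1276)
G(-12) - 24752 = (51/1276)*(-12) - 24752 = -153/319 - 24752 = -7896041/319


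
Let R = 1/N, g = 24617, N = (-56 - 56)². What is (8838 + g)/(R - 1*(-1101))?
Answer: 83931904/2762189 ≈ 30.386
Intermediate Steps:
N = 12544 (N = (-112)² = 12544)
R = 1/12544 ≈ 7.9719e-5
(8838 + g)/(R - 1*(-1101)) = (8838 + 24617)/(1/12544 - 1*(-1101)) = 33455/(1/12544 + 1101) = 33455/(13810945/12544) = 33455*(12544/13810945) = 83931904/2762189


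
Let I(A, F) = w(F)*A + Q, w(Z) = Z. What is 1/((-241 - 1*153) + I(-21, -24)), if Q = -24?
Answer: 1/86 ≈ 0.011628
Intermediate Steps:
I(A, F) = -24 + A*F (I(A, F) = F*A - 24 = A*F - 24 = -24 + A*F)
1/((-241 - 1*153) + I(-21, -24)) = 1/((-241 - 1*153) + (-24 - 21*(-24))) = 1/((-241 - 153) + (-24 + 504)) = 1/(-394 + 480) = 1/86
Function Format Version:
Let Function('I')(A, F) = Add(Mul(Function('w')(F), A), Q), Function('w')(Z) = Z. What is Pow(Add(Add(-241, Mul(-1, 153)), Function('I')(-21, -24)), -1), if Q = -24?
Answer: Rational(1, 86) ≈ 0.011628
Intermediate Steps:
Function('I')(A, F) = Add(-24, Mul(A, F)) (Function('I')(A, F) = Add(Mul(F, A), -24) = Add(Mul(A, F), -24) = Add(-24, Mul(A, F)))
Pow(Add(Add(-241, Mul(-1, 153)), Function('I')(-21, -24)), -1) = Pow(Add(Add(-241, Mul(-1, 153)), Add(-24, Mul(-21, -24))), -1) = Pow(Add(Add(-241, -153), Add(-24, 504)), -1) = Pow(Add(-394, 480), -1) = Pow(86, -1) = Rational(1, 86)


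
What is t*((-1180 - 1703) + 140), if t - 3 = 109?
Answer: -307216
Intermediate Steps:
t = 112 (t = 3 + 109 = 112)
t*((-1180 - 1703) + 140) = 112*((-1180 - 1703) + 140) = 112*(-2883 + 140) = 112*(-2743) = -307216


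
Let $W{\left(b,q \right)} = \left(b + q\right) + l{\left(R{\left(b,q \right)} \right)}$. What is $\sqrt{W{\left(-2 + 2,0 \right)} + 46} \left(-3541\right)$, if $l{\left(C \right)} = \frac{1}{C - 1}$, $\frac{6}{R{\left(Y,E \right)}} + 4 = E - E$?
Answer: $- \frac{7082 \sqrt{285}}{5} \approx -23912.0$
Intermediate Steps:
$R{\left(Y,E \right)} = - \frac{3}{2}$ ($R{\left(Y,E \right)} = \frac{6}{-4 + \left(E - E\right)} = \frac{6}{-4 + 0} = \frac{6}{-4} = 6 \left(- \frac{1}{4}\right) = - \frac{3}{2}$)
$l{\left(C \right)} = \frac{1}{-1 + C}$
$W{\left(b,q \right)} = - \frac{2}{5} + b + q$ ($W{\left(b,q \right)} = \left(b + q\right) + \frac{1}{-1 - \frac{3}{2}} = \left(b + q\right) + \frac{1}{- \frac{5}{2}} = \left(b + q\right) - \frac{2}{5} = - \frac{2}{5} + b + q$)
$\sqrt{W{\left(-2 + 2,0 \right)} + 46} \left(-3541\right) = \sqrt{\left(- \frac{2}{5} + \left(-2 + 2\right) + 0\right) + 46} \left(-3541\right) = \sqrt{\left(- \frac{2}{5} + 0 + 0\right) + 46} \left(-3541\right) = \sqrt{- \frac{2}{5} + 46} \left(-3541\right) = \sqrt{\frac{228}{5}} \left(-3541\right) = \frac{2 \sqrt{285}}{5} \left(-3541\right) = - \frac{7082 \sqrt{285}}{5}$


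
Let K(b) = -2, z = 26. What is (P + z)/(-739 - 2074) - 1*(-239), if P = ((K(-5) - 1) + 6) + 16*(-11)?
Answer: 672454/2813 ≈ 239.05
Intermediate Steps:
P = -173 (P = ((-2 - 1) + 6) + 16*(-11) = (-3 + 6) - 176 = 3 - 176 = -173)
(P + z)/(-739 - 2074) - 1*(-239) = (-173 + 26)/(-739 - 2074) - 1*(-239) = -147/(-2813) + 239 = -147*(-1/2813) + 239 = 147/2813 + 239 = 672454/2813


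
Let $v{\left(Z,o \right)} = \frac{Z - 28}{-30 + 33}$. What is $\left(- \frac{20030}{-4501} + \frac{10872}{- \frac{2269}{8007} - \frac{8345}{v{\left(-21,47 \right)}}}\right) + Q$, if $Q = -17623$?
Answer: $- \frac{1983537999597107}{112718579008} \approx -17597.0$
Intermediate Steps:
$v{\left(Z,o \right)} = - \frac{28}{3} + \frac{Z}{3}$ ($v{\left(Z,o \right)} = \frac{-28 + Z}{3} = \left(-28 + Z\right) \frac{1}{3} = - \frac{28}{3} + \frac{Z}{3}$)
$\left(- \frac{20030}{-4501} + \frac{10872}{- \frac{2269}{8007} - \frac{8345}{v{\left(-21,47 \right)}}}\right) + Q = \left(- \frac{20030}{-4501} + \frac{10872}{- \frac{2269}{8007} - \frac{8345}{- \frac{28}{3} + \frac{1}{3} \left(-21\right)}}\right) - 17623 = \left(\left(-20030\right) \left(- \frac{1}{4501}\right) + \frac{10872}{\left(-2269\right) \frac{1}{8007} - \frac{8345}{- \frac{28}{3} - 7}}\right) - 17623 = \left(\frac{20030}{4501} + \frac{10872}{- \frac{2269}{8007} - \frac{8345}{- \frac{49}{3}}}\right) - 17623 = \left(\frac{20030}{4501} + \frac{10872}{- \frac{2269}{8007} - - \frac{25035}{49}}\right) - 17623 = \left(\frac{20030}{4501} + \frac{10872}{- \frac{2269}{8007} + \frac{25035}{49}}\right) - 17623 = \left(\frac{20030}{4501} + \frac{10872}{\frac{200344064}{392343}}\right) - 17623 = \left(\frac{20030}{4501} + 10872 \cdot \frac{392343}{200344064}\right) - 17623 = \left(\frac{20030}{4501} + \frac{533194137}{25043008}\right) - 17623 = \frac{2901518260877}{112718579008} - 17623 = - \frac{1983537999597107}{112718579008}$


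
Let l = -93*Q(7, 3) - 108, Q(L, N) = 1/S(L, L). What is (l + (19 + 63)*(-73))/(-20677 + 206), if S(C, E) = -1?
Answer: 6001/20471 ≈ 0.29315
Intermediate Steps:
Q(L, N) = -1 (Q(L, N) = 1/(-1) = -1)
l = -15 (l = -93*(-1) - 108 = 93 - 108 = -15)
(l + (19 + 63)*(-73))/(-20677 + 206) = (-15 + (19 + 63)*(-73))/(-20677 + 206) = (-15 + 82*(-73))/(-20471) = (-15 - 5986)*(-1/20471) = -6001*(-1/20471) = 6001/20471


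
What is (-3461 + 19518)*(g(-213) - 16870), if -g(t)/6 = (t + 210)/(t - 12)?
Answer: -6772071864/25 ≈ -2.7088e+8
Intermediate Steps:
g(t) = -6*(210 + t)/(-12 + t) (g(t) = -6*(t + 210)/(t - 12) = -6*(210 + t)/(-12 + t))
(-3461 + 19518)*(g(-213) - 16870) = (-3461 + 19518)*(6*(-210 - 1*(-213))/(-12 - 213) - 16870) = 16057*(6*(-210 + 213)/(-225) - 16870) = 16057*(6*(-1/225)*3 - 16870) = 16057*(-2/25 - 16870) = 16057*(-421752/25) = -6772071864/25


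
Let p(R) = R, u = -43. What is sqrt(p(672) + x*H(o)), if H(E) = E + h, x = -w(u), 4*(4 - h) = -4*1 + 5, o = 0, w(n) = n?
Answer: sqrt(3333)/2 ≈ 28.866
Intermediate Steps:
h = 15/4 (h = 4 - (-4*1 + 5)/4 = 4 - (-4 + 5)/4 = 4 - 1/4*1 = 4 - 1/4 = 15/4 ≈ 3.7500)
x = 43 (x = -1*(-43) = 43)
H(E) = 15/4 + E (H(E) = E + 15/4 = 15/4 + E)
sqrt(p(672) + x*H(o)) = sqrt(672 + 43*(15/4 + 0)) = sqrt(672 + 43*(15/4)) = sqrt(672 + 645/4) = sqrt(3333/4) = sqrt(3333)/2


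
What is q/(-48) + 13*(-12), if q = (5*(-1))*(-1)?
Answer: -7493/48 ≈ -156.10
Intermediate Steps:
q = 5 (q = -5*(-1) = 5)
q/(-48) + 13*(-12) = 5/(-48) + 13*(-12) = 5*(-1/48) - 156 = -5/48 - 156 = -7493/48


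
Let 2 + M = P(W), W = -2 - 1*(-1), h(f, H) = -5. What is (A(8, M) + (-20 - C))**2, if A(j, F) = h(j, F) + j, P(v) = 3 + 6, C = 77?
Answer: 8836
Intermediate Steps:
W = -1 (W = -2 + 1 = -1)
P(v) = 9
M = 7 (M = -2 + 9 = 7)
A(j, F) = -5 + j
(A(8, M) + (-20 - C))**2 = ((-5 + 8) + (-20 - 1*77))**2 = (3 + (-20 - 77))**2 = (3 - 97)**2 = (-94)**2 = 8836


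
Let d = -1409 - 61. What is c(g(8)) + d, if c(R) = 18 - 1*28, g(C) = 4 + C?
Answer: -1480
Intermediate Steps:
d = -1470
c(R) = -10 (c(R) = 18 - 28 = -10)
c(g(8)) + d = -10 - 1470 = -1480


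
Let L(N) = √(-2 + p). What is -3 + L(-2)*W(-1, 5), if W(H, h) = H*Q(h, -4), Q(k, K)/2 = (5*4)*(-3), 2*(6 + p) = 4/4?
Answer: -3 + 60*I*√30 ≈ -3.0 + 328.63*I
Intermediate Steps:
p = -11/2 (p = -6 + (4/4)/2 = -6 + (4*(¼))/2 = -6 + (½)*1 = -6 + ½ = -11/2 ≈ -5.5000)
Q(k, K) = -120 (Q(k, K) = 2*((5*4)*(-3)) = 2*(20*(-3)) = 2*(-60) = -120)
W(H, h) = -120*H (W(H, h) = H*(-120) = -120*H)
L(N) = I*√30/2 (L(N) = √(-2 - 11/2) = √(-15/2) = I*√30/2)
-3 + L(-2)*W(-1, 5) = -3 + (I*√30/2)*(-120*(-1)) = -3 + (I*√30/2)*120 = -3 + 60*I*√30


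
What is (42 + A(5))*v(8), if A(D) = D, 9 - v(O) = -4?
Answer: 611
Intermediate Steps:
v(O) = 13 (v(O) = 9 - 1*(-4) = 9 + 4 = 13)
(42 + A(5))*v(8) = (42 + 5)*13 = 47*13 = 611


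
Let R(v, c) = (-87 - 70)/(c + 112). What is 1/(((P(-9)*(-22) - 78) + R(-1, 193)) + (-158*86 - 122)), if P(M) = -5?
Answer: -305/4171947 ≈ -7.3107e-5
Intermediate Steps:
R(v, c) = -157/(112 + c)
1/(((P(-9)*(-22) - 78) + R(-1, 193)) + (-158*86 - 122)) = 1/(((-5*(-22) - 78) - 157/(112 + 193)) + (-158*86 - 122)) = 1/(((110 - 78) - 157/305) + (-13588 - 122)) = 1/((32 - 157*1/305) - 13710) = 1/((32 - 157/305) - 13710) = 1/(9603/305 - 13710) = 1/(-4171947/305) = -305/4171947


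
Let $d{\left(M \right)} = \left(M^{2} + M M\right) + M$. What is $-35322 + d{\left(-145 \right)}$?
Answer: $6583$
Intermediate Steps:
$d{\left(M \right)} = M + 2 M^{2}$ ($d{\left(M \right)} = \left(M^{2} + M^{2}\right) + M = 2 M^{2} + M = M + 2 M^{2}$)
$-35322 + d{\left(-145 \right)} = -35322 - 145 \left(1 + 2 \left(-145\right)\right) = -35322 - 145 \left(1 - 290\right) = -35322 - -41905 = -35322 + 41905 = 6583$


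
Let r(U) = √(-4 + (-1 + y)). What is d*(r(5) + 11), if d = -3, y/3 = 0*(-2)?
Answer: -33 - 3*I*√5 ≈ -33.0 - 6.7082*I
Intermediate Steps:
y = 0 (y = 3*(0*(-2)) = 3*0 = 0)
r(U) = I*√5 (r(U) = √(-4 + (-1 + 0)) = √(-4 - 1) = √(-5) = I*√5)
d*(r(5) + 11) = -3*(I*√5 + 11) = -3*(11 + I*√5) = -33 - 3*I*√5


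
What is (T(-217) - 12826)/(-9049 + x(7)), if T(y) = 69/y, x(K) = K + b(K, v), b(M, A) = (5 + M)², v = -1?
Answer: 2783311/1930866 ≈ 1.4415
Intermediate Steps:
x(K) = K + (5 + K)²
(T(-217) - 12826)/(-9049 + x(7)) = (69/(-217) - 12826)/(-9049 + (7 + (5 + 7)²)) = (69*(-1/217) - 12826)/(-9049 + (7 + 12²)) = (-69/217 - 12826)/(-9049 + (7 + 144)) = -2783311/(217*(-9049 + 151)) = -2783311/217/(-8898) = -2783311/217*(-1/8898) = 2783311/1930866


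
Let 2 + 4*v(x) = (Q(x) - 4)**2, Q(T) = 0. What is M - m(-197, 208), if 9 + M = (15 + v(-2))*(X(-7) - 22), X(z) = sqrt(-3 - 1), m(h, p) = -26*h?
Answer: -5538 + 37*I ≈ -5538.0 + 37.0*I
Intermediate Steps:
v(x) = 7/2 (v(x) = -1/2 + (0 - 4)**2/4 = -1/2 + (1/4)*(-4)**2 = -1/2 + (1/4)*16 = -1/2 + 4 = 7/2)
X(z) = 2*I (X(z) = sqrt(-4) = 2*I)
M = -416 + 37*I (M = -9 + (15 + 7/2)*(2*I - 22) = -9 + 37*(-22 + 2*I)/2 = -9 + (-407 + 37*I) = -416 + 37*I ≈ -416.0 + 37.0*I)
M - m(-197, 208) = (-416 + 37*I) - (-26)*(-197) = (-416 + 37*I) - 1*5122 = (-416 + 37*I) - 5122 = -5538 + 37*I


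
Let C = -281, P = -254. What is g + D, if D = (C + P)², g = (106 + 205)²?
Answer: 382946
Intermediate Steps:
g = 96721 (g = 311² = 96721)
D = 286225 (D = (-281 - 254)² = (-535)² = 286225)
g + D = 96721 + 286225 = 382946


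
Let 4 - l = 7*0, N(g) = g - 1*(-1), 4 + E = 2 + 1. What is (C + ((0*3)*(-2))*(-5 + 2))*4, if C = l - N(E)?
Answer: 16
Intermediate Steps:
E = -1 (E = -4 + (2 + 1) = -4 + 3 = -1)
N(g) = 1 + g (N(g) = g + 1 = 1 + g)
l = 4 (l = 4 - 7*0 = 4 - 1*0 = 4 + 0 = 4)
C = 4 (C = 4 - (1 - 1) = 4 - 1*0 = 4 + 0 = 4)
(C + ((0*3)*(-2))*(-5 + 2))*4 = (4 + ((0*3)*(-2))*(-5 + 2))*4 = (4 + (0*(-2))*(-3))*4 = (4 + 0*(-3))*4 = (4 + 0)*4 = 4*4 = 16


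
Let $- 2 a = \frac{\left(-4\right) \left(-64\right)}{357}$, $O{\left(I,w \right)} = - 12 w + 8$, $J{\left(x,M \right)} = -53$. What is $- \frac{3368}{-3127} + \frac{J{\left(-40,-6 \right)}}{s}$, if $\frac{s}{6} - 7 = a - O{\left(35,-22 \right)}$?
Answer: $\frac{657843477}{592460182} \approx 1.1104$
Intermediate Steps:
$O{\left(I,w \right)} = 8 - 12 w$
$a = - \frac{128}{357}$ ($a = - \frac{\left(-4\right) \left(-64\right) \frac{1}{357}}{2} = - \frac{256 \cdot \frac{1}{357}}{2} = \left(- \frac{1}{2}\right) \frac{256}{357} = - \frac{128}{357} \approx -0.35854$)
$s = - \frac{189466}{119}$ ($s = 42 + 6 \left(- \frac{128}{357} - \left(8 - -264\right)\right) = 42 + 6 \left(- \frac{128}{357} - \left(8 + 264\right)\right) = 42 + 6 \left(- \frac{128}{357} - 272\right) = 42 + 6 \left(- \frac{97232}{357}\right) = 42 - \frac{194464}{119} = - \frac{189466}{119} \approx -1592.2$)
$- \frac{3368}{-3127} + \frac{J{\left(-40,-6 \right)}}{s} = - \frac{3368}{-3127} - \frac{53}{- \frac{189466}{119}} = \left(-3368\right) \left(- \frac{1}{3127}\right) - - \frac{6307}{189466} = \frac{3368}{3127} + \frac{6307}{189466} = \frac{657843477}{592460182}$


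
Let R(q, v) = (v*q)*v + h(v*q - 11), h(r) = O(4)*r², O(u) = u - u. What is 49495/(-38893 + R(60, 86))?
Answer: 49495/404867 ≈ 0.12225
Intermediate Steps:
O(u) = 0
h(r) = 0 (h(r) = 0*r² = 0)
R(q, v) = q*v² (R(q, v) = (v*q)*v + 0 = (q*v)*v + 0 = q*v² + 0 = q*v²)
49495/(-38893 + R(60, 86)) = 49495/(-38893 + 60*86²) = 49495/(-38893 + 60*7396) = 49495/(-38893 + 443760) = 49495/404867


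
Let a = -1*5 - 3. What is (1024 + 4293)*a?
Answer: -42536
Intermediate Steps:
a = -8 (a = -5 - 3 = -8)
(1024 + 4293)*a = (1024 + 4293)*(-8) = 5317*(-8) = -42536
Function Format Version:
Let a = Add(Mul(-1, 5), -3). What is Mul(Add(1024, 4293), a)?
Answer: -42536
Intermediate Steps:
a = -8 (a = Add(-5, -3) = -8)
Mul(Add(1024, 4293), a) = Mul(Add(1024, 4293), -8) = Mul(5317, -8) = -42536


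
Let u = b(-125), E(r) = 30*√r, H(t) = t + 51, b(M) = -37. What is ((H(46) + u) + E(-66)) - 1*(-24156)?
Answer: 24216 + 30*I*√66 ≈ 24216.0 + 243.72*I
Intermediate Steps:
H(t) = 51 + t
u = -37
((H(46) + u) + E(-66)) - 1*(-24156) = (((51 + 46) - 37) + 30*√(-66)) - 1*(-24156) = ((97 - 37) + 30*(I*√66)) + 24156 = (60 + 30*I*√66) + 24156 = 24216 + 30*I*√66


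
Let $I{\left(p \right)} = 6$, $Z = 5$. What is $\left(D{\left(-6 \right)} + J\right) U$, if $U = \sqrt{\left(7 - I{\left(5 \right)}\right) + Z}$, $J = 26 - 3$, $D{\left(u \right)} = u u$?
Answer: $59 \sqrt{6} \approx 144.52$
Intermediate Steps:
$D{\left(u \right)} = u^{2}$
$J = 23$ ($J = 26 - 3 = 23$)
$U = \sqrt{6}$ ($U = \sqrt{\left(7 - 6\right) + 5} = \sqrt{1 + 5} = \sqrt{6} \approx 2.4495$)
$\left(D{\left(-6 \right)} + J\right) U = \left(\left(-6\right)^{2} + 23\right) \sqrt{6} = \left(36 + 23\right) \sqrt{6} = 59 \sqrt{6}$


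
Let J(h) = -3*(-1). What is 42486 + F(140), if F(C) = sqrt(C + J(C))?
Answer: 42486 + sqrt(143) ≈ 42498.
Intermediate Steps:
J(h) = 3
F(C) = sqrt(3 + C) (F(C) = sqrt(C + 3) = sqrt(3 + C))
42486 + F(140) = 42486 + sqrt(3 + 140) = 42486 + sqrt(143)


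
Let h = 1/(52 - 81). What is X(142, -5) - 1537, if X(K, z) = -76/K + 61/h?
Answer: -234764/71 ≈ -3306.5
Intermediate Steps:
h = -1/29 (h = 1/(-29) = -1/29 ≈ -0.034483)
X(K, z) = -1769 - 76/K (X(K, z) = -76/K + 61/(-1/29) = -76/K + 61*(-29) = -76/K - 1769 = -1769 - 76/K)
X(142, -5) - 1537 = (-1769 - 76/142) - 1537 = (-1769 - 76*1/142) - 1537 = (-1769 - 38/71) - 1537 = -125637/71 - 1537 = -234764/71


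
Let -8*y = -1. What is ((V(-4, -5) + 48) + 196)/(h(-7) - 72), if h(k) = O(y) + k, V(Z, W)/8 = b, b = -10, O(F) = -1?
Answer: -41/20 ≈ -2.0500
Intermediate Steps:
y = 1/8 (y = -1/8*(-1) = 1/8 ≈ 0.12500)
V(Z, W) = -80 (V(Z, W) = 8*(-10) = -80)
h(k) = -1 + k
((V(-4, -5) + 48) + 196)/(h(-7) - 72) = ((-80 + 48) + 196)/((-1 - 7) - 72) = (-32 + 196)/(-8 - 72) = 164/(-80) = 164*(-1/80) = -41/20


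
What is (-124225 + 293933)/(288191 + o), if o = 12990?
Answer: 169708/301181 ≈ 0.56347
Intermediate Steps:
(-124225 + 293933)/(288191 + o) = (-124225 + 293933)/(288191 + 12990) = 169708/301181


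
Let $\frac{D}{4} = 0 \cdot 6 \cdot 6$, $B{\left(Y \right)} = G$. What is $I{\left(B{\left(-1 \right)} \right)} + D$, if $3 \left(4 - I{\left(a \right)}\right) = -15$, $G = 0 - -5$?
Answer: $9$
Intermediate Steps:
$G = 5$ ($G = 0 + 5 = 5$)
$B{\left(Y \right)} = 5$
$I{\left(a \right)} = 9$ ($I{\left(a \right)} = 4 - -5 = 4 + 5 = 9$)
$D = 0$ ($D = 4 \cdot 0 \cdot 6 \cdot 6 = 4 \cdot 0 \cdot 6 = 4 \cdot 0 = 0$)
$I{\left(B{\left(-1 \right)} \right)} + D = 9 + 0 = 9$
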